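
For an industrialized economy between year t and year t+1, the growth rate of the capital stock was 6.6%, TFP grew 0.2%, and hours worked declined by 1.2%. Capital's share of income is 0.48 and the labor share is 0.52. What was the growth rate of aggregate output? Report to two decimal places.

Labor's share = 1 − 0.48 = 0.52.
The capital stock: 0.48 × 6.6 = 3.168 pp.
Hours worked: 0.52 × (-1.2) = -0.624 pp.
Output growth = 0.2 + 2.544 = 2.744%.

Aggregate output grew 2.74%.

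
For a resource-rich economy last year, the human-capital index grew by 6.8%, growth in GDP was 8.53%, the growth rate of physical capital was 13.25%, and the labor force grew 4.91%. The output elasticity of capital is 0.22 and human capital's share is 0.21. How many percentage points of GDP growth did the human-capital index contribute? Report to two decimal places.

Contribution = share × growth = 0.21 × 6.8 = 1.428 pp.

1.43 pp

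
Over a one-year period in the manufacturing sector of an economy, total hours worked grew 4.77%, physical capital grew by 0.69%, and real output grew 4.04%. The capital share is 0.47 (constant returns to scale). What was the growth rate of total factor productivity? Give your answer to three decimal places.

Labor's share = 1 − 0.47 = 0.53.
Physical capital: 0.47 × 0.69 = 0.3243 pp.
Total hours worked: 0.53 × 4.77 = 2.5281 pp.
TFP growth = 4.04 − 2.8524 = 1.1876%.

1.188%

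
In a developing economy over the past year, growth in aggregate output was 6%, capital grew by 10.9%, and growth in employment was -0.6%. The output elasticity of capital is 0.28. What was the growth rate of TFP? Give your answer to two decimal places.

3.38%

Labor's share = 1 − 0.28 = 0.72.
Capital: 0.28 × 10.9 = 3.052 pp.
Employment: 0.72 × (-0.6) = -0.432 pp.
TFP growth = 6 − 2.62 = 3.38%.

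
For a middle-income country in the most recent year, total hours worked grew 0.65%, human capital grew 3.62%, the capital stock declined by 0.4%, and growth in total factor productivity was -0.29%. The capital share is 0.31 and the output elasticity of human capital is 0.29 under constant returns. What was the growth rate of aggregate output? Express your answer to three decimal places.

Labor's share = 1 − 0.31 − 0.29 = 0.4.
The capital stock: 0.31 × (-0.4) = -0.124 pp.
Human capital: 0.29 × 3.62 = 1.0498 pp.
Total hours worked: 0.4 × 0.65 = 0.26 pp.
Output growth = -0.29 + 1.1858 = 0.8958%.

0.896%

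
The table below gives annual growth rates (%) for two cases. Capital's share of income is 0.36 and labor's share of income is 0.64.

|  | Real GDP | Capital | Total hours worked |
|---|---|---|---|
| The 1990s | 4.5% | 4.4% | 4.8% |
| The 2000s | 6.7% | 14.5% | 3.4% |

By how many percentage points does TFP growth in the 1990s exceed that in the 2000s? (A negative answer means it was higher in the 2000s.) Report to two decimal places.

0.54 percentage points

Labor's share = 1 − 0.36 = 0.64.
The 1990s: TFP = 4.5 − 1.584 − 3.072 = -0.156%.
The 2000s: TFP = 6.7 − 5.22 − 2.176 = -0.696%.
Difference = -0.156 − (-0.696) = 0.54 pp.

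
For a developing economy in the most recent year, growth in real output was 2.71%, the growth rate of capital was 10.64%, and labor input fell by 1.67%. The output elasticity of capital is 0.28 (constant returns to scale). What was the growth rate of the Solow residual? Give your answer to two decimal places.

The Solow residual growth was 0.93%.

Labor's share = 1 − 0.28 = 0.72.
Capital: 0.28 × 10.64 = 2.9792 pp.
Labor input: 0.72 × (-1.67) = -1.2024 pp.
TFP growth = 2.71 − 1.7768 = 0.9332%.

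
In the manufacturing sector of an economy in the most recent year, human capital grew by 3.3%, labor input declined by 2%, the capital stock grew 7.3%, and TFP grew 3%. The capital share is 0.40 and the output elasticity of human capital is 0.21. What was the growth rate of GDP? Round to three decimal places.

Labor's share = 1 − 0.4 − 0.21 = 0.39.
The capital stock: 0.4 × 7.3 = 2.92 pp.
Human capital: 0.21 × 3.3 = 0.693 pp.
Labor input: 0.39 × (-2) = -0.78 pp.
Output growth = 3 + 2.833 = 5.833%.

5.833%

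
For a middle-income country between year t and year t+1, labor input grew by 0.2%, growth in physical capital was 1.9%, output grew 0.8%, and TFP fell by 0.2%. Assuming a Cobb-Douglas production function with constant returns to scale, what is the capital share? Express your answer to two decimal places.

gY = gA + α·gK + (1−α)·gL, so gY − gA − gL = α(gK − gL).
0.8 + 0.2 − 0.2 = α × (1.9 − 0.2).
0.8 = 1.7 α, so α = 0.4706.

The capital share is 0.47.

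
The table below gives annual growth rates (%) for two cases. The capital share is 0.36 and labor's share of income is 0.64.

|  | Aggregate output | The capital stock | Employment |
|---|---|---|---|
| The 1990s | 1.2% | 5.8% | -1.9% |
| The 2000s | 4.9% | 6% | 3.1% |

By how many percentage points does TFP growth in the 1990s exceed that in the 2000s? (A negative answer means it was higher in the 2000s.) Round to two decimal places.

-0.43 percentage points

Labor's share = 1 − 0.36 = 0.64.
The 1990s: TFP = 1.2 − 2.088 + 1.216 = 0.328%.
The 2000s: TFP = 4.9 − 2.16 − 1.984 = 0.756%.
Difference = 0.328 − (0.756) = -0.428 pp.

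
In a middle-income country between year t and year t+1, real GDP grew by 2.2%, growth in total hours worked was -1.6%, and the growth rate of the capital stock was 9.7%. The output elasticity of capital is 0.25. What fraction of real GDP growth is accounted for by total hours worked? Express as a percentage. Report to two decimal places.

Labor's share = 1 − 0.25 = 0.75.
Total hours worked contributed 0.75 × (-1.6) = -1.2 pp.
Share of growth = -1.2 / 2.2 × 100 = -54.5455%.

Total hours worked accounted for -54.55% of growth.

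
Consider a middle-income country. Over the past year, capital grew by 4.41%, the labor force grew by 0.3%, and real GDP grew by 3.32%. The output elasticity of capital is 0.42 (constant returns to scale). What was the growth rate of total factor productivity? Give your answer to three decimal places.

Labor's share = 1 − 0.42 = 0.58.
Capital: 0.42 × 4.41 = 1.8522 pp.
The labor force: 0.58 × 0.3 = 0.174 pp.
TFP growth = 3.32 − 2.0262 = 1.2938%.

Total factor productivity growth was 1.294%.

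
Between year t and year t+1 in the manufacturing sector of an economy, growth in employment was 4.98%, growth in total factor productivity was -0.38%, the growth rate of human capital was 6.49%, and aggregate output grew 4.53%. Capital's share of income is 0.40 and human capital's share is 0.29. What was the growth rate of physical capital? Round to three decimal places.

3.710%

Labor's share = 1 − 0.4 − 0.29 = 0.31.
gY = gA + 0.29×6.49 + 0.31×4.98 + 0.4×g.
0.4×g = 4.53 + 0.38 − 3.4259 = 1.4841.
g = 1.4841 / 0.4 = 3.71025%.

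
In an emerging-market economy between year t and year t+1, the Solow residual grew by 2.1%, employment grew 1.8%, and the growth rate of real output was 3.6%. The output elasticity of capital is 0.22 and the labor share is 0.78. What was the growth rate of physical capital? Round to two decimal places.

0.44%

Labor's share = 1 − 0.22 = 0.78.
gY = gA + 0.78×1.8 + 0.22×g.
0.22×g = 3.6 − 2.1 − 1.404 = 0.096.
g = 0.096 / 0.22 = 0.4364%.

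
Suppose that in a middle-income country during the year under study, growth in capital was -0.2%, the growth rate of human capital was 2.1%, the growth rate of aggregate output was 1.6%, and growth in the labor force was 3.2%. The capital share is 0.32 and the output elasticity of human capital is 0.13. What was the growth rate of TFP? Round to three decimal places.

Labor's share = 1 − 0.32 − 0.13 = 0.55.
Capital: 0.32 × (-0.2) = -0.064 pp.
Human capital: 0.13 × 2.1 = 0.273 pp.
The labor force: 0.55 × 3.2 = 1.76 pp.
TFP growth = 1.6 − 1.969 = -0.369%.

-0.369%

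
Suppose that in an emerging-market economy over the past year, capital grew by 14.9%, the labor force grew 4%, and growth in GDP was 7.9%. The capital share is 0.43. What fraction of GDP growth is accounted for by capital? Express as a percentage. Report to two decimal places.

Capital contributed 0.43 × 14.9 = 6.407 pp.
Share of growth = 6.407 / 7.9 × 100 = 81.1013%.

Capital accounted for 81.10% of growth.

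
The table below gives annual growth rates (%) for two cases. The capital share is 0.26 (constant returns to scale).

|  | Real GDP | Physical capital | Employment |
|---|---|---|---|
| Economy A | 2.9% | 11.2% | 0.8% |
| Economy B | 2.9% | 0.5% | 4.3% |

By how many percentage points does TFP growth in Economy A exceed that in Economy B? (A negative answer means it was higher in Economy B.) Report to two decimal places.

Labor's share = 1 − 0.26 = 0.74.
Economy A: TFP = 2.9 − 2.912 − 0.592 = -0.604%.
Economy B: TFP = 2.9 − 0.13 − 3.182 = -0.412%.
Difference = -0.604 − (-0.412) = -0.192 pp.

-0.19 percentage points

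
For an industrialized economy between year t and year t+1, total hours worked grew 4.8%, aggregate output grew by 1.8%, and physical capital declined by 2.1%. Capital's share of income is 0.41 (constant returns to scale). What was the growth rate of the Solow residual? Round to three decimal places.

-0.171%

Labor's share = 1 − 0.41 = 0.59.
Physical capital: 0.41 × (-2.1) = -0.861 pp.
Total hours worked: 0.59 × 4.8 = 2.832 pp.
TFP growth = 1.8 − 1.971 = -0.171%.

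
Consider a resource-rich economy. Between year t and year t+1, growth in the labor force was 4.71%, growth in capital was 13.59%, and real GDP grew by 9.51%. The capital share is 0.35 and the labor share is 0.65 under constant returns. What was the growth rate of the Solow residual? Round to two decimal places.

Labor's share = 1 − 0.35 = 0.65.
Capital: 0.35 × 13.59 = 4.7565 pp.
The labor force: 0.65 × 4.71 = 3.0615 pp.
TFP growth = 9.51 − 7.818 = 1.692%.

1.69%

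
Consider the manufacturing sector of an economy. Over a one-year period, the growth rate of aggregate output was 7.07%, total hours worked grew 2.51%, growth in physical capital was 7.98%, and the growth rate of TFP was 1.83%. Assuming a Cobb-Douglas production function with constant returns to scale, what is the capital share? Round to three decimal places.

gY = gA + α·gK + (1−α)·gL, so gY − gA − gL = α(gK − gL).
7.07 − 1.83 − 2.51 = α × (7.98 − 2.51).
2.73 = 5.47 α, so α = 0.49909.

α = 0.499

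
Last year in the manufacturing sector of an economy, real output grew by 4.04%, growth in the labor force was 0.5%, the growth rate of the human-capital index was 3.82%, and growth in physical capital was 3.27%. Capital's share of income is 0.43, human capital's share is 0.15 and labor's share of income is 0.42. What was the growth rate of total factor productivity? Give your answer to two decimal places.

Labor's share = 1 − 0.43 − 0.15 = 0.42.
Physical capital: 0.43 × 3.27 = 1.4061 pp.
The human-capital index: 0.15 × 3.82 = 0.573 pp.
The labor force: 0.42 × 0.5 = 0.21 pp.
TFP growth = 4.04 − 2.1891 = 1.8509%.

Total factor productivity grew 1.85%.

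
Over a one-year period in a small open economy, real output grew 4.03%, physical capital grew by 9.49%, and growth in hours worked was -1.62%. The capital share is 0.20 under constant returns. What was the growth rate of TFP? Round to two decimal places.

3.43%

Labor's share = 1 − 0.2 = 0.8.
Physical capital: 0.2 × 9.49 = 1.898 pp.
Hours worked: 0.8 × (-1.62) = -1.296 pp.
TFP growth = 4.03 − 0.602 = 3.428%.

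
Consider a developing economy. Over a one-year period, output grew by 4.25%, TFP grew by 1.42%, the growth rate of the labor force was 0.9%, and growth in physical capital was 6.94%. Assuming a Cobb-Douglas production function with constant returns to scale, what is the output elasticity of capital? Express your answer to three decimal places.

gY = gA + α·gK + (1−α)·gL, so gY − gA − gL = α(gK − gL).
4.25 − 1.42 − 0.9 = α × (6.94 − 0.9).
1.93 = 6.04 α, so α = 0.31954.

α = 0.320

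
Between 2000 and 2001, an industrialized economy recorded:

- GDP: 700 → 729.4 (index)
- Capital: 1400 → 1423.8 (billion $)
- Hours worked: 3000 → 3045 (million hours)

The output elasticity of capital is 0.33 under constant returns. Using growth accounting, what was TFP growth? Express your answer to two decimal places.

GDP growth = (729.4 − 700) / 700 = 4.2%.
Capital growth = (1423.8 − 1400) / 1400 = 1.7%.
Hours worked growth = (3045 − 3000) / 3000 = 1.5%.
Labor's share = 1 − 0.33 = 0.67.
Capital: 0.33 × 1.7 = 0.561 pp.
Hours worked: 0.67 × 1.5 = 1.005 pp.
TFP growth = 4.2 − 1.566 = 2.634%.

TFP grew 2.63%.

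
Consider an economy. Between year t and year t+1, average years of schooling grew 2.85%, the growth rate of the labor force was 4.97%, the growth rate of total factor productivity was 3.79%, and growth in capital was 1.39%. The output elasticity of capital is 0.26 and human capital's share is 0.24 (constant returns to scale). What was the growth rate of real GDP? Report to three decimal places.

Labor's share = 1 − 0.26 − 0.24 = 0.5.
Capital: 0.26 × 1.39 = 0.3614 pp.
Average years of schooling: 0.24 × 2.85 = 0.684 pp.
The labor force: 0.5 × 4.97 = 2.485 pp.
Output growth = 3.79 + 3.5304 = 7.3204%.

7.320%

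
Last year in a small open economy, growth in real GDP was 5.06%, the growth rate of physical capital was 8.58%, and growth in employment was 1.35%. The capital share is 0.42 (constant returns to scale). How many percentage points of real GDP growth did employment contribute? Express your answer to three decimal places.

0.783

Labor's share = 1 − 0.42 = 0.58.
Contribution = share × growth = 0.58 × 1.35 = 0.783 pp.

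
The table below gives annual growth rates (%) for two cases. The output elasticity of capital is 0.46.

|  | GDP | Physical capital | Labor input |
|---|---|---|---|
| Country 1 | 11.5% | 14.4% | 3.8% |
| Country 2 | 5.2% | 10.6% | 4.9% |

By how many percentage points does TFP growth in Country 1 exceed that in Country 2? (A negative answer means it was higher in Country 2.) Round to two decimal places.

Labor's share = 1 − 0.46 = 0.54.
Country 1: TFP = 11.5 − 6.624 − 2.052 = 2.824%.
Country 2: TFP = 5.2 − 4.876 − 2.646 = -2.322%.
Difference = 2.824 − (-2.322) = 5.146 pp.

5.15 percentage points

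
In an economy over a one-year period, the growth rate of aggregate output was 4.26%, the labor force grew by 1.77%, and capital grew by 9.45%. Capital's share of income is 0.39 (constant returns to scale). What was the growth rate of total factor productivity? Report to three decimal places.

Labor's share = 1 − 0.39 = 0.61.
Capital: 0.39 × 9.45 = 3.6855 pp.
The labor force: 0.61 × 1.77 = 1.0797 pp.
TFP growth = 4.26 − 4.7652 = -0.5052%.

-0.505%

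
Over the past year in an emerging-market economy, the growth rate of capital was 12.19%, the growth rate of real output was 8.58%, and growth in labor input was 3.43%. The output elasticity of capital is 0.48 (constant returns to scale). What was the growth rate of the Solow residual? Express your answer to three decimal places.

Labor's share = 1 − 0.48 = 0.52.
Capital: 0.48 × 12.19 = 5.8512 pp.
Labor input: 0.52 × 3.43 = 1.7836 pp.
TFP growth = 8.58 − 7.6348 = 0.9452%.

0.945%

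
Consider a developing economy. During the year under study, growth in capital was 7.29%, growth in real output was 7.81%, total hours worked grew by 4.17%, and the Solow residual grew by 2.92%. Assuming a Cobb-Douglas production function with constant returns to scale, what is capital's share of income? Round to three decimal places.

gY = gA + α·gK + (1−α)·gL, so gY − gA − gL = α(gK − gL).
7.81 − 2.92 − 4.17 = α × (7.29 − 4.17).
0.72 = 3.12 α, so α = 0.23077.

0.231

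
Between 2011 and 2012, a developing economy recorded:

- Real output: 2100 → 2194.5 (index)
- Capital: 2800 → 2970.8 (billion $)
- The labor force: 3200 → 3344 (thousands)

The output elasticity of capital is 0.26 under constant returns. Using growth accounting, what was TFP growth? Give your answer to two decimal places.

-0.42%

Real output growth = (2194.5 − 2100) / 2100 = 4.5%.
Capital growth = (2970.8 − 2800) / 2800 = 6.1%.
The labor force growth = (3344 − 3200) / 3200 = 4.5%.
Labor's share = 1 − 0.26 = 0.74.
Capital: 0.26 × 6.1 = 1.586 pp.
The labor force: 0.74 × 4.5 = 3.33 pp.
TFP growth = 4.5 − 4.916 = -0.416%.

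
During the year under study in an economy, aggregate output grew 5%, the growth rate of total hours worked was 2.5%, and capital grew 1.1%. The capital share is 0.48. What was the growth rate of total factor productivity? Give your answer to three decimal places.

Labor's share = 1 − 0.48 = 0.52.
Capital: 0.48 × 1.1 = 0.528 pp.
Total hours worked: 0.52 × 2.5 = 1.3 pp.
TFP growth = 5 − 1.828 = 3.172%.

3.172%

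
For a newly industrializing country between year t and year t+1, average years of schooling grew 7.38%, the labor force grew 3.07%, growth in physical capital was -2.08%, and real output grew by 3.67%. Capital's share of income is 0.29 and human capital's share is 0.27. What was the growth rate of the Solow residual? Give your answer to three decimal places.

Labor's share = 1 − 0.29 − 0.27 = 0.44.
Physical capital: 0.29 × (-2.08) = -0.6032 pp.
Average years of schooling: 0.27 × 7.38 = 1.9926 pp.
The labor force: 0.44 × 3.07 = 1.3508 pp.
TFP growth = 3.67 − 2.7402 = 0.9298%.

0.930%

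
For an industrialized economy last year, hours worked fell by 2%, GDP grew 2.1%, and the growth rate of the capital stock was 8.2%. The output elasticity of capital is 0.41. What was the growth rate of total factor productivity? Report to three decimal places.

-0.082%

Labor's share = 1 − 0.41 = 0.59.
The capital stock: 0.41 × 8.2 = 3.362 pp.
Hours worked: 0.59 × (-2) = -1.18 pp.
TFP growth = 2.1 − 2.182 = -0.082%.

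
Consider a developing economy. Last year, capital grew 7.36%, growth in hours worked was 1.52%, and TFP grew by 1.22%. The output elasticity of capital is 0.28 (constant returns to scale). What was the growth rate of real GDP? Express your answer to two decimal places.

4.38%

Labor's share = 1 − 0.28 = 0.72.
Capital: 0.28 × 7.36 = 2.0608 pp.
Hours worked: 0.72 × 1.52 = 1.0944 pp.
Output growth = 1.22 + 3.1552 = 4.3752%.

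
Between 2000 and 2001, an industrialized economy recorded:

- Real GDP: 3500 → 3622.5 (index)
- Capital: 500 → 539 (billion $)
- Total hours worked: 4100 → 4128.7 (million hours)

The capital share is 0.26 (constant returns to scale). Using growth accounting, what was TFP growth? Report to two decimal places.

Real GDP growth = (3622.5 − 3500) / 3500 = 3.5%.
Capital growth = (539 − 500) / 500 = 7.8%.
Total hours worked growth = (4128.7 − 4100) / 4100 = 0.7%.
Labor's share = 1 − 0.26 = 0.74.
Capital: 0.26 × 7.8 = 2.028 pp.
Total hours worked: 0.74 × 0.7 = 0.518 pp.
TFP growth = 3.5 − 2.546 = 0.954%.

0.95%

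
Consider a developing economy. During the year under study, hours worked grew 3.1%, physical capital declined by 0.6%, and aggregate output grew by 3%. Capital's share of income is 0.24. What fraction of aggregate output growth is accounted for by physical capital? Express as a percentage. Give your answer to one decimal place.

Physical capital accounted for -4.8% of growth.

Physical capital contributed 0.24 × (-0.6) = -0.144 pp.
Share of growth = -0.144 / 3 × 100 = -4.8%.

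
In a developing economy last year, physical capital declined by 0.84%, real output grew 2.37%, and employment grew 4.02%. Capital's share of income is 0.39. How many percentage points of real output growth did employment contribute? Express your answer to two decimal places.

2.45

Labor's share = 1 − 0.39 = 0.61.
Contribution = share × growth = 0.61 × 4.02 = 2.4522 pp.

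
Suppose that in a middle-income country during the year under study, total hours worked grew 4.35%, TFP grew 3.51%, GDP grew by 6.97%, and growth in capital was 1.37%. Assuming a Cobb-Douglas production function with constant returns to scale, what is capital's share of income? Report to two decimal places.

0.30

gY = gA + α·gK + (1−α)·gL, so gY − gA − gL = α(gK − gL).
6.97 − 3.51 − 4.35 = α × (1.37 − 4.35).
-0.89 = -2.98 α, so α = 0.2987.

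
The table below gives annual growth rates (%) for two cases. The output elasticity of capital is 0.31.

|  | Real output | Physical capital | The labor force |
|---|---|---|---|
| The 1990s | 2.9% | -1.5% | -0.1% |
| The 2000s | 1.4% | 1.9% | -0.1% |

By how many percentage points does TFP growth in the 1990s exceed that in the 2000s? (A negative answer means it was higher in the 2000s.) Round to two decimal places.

2.55 percentage points

Labor's share = 1 − 0.31 = 0.69.
The 1990s: TFP = 2.9 + 0.465 + 0.069 = 3.434%.
The 2000s: TFP = 1.4 − 0.589 + 0.069 = 0.88%.
Difference = 3.434 − (0.88) = 2.554 pp.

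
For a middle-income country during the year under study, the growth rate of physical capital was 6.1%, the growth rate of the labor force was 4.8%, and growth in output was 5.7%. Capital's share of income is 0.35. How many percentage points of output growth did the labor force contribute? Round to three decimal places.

Labor's share = 1 − 0.35 = 0.65.
Contribution = share × growth = 0.65 × 4.8 = 3.12 pp.

3.120 percentage points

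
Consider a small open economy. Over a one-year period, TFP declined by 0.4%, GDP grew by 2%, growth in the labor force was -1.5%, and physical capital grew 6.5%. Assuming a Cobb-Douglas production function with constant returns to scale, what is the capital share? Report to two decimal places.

gY = gA + α·gK + (1−α)·gL, so gY − gA − gL = α(gK − gL).
2 + 0.4 + 1.5 = α × (6.5 − (-1.5)).
3.9 = 8 α, so α = 0.4875.

0.49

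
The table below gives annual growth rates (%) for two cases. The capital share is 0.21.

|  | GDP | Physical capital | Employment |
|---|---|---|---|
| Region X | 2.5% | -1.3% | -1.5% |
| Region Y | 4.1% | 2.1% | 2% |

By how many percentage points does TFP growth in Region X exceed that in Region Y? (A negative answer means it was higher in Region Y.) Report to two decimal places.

1.88 percentage points

Labor's share = 1 − 0.21 = 0.79.
Region X: TFP = 2.5 + 0.273 + 1.185 = 3.958%.
Region Y: TFP = 4.1 − 0.441 − 1.58 = 2.079%.
Difference = 3.958 − (2.079) = 1.879 pp.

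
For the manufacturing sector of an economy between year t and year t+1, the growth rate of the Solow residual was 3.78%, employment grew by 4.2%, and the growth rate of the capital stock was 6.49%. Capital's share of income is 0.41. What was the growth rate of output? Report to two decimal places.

8.92%

Labor's share = 1 − 0.41 = 0.59.
The capital stock: 0.41 × 6.49 = 2.6609 pp.
Employment: 0.59 × 4.2 = 2.478 pp.
Output growth = 3.78 + 5.1389 = 8.9189%.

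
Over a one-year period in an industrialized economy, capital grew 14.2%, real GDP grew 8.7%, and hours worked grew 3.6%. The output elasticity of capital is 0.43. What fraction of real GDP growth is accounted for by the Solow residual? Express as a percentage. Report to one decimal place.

The Solow residual accounted for 6.2% of growth.

Labor's share = 1 − 0.43 = 0.57.
Capital: 0.43 × 14.2 = 6.106 pp.
Hours worked: 0.57 × 3.6 = 2.052 pp.
TFP growth = 8.7 − 8.158 = 0.542%.
TFP share of growth = 0.542 / 8.7 × 100 = 6.23%.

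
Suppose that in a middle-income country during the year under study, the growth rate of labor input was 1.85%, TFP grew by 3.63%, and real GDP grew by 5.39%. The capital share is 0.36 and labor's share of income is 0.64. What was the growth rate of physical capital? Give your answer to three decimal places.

1.600%

Labor's share = 1 − 0.36 = 0.64.
gY = gA + 0.64×1.85 + 0.36×g.
0.36×g = 5.39 − 3.63 − 1.184 = 0.576.
g = 0.576 / 0.36 = 1.6%.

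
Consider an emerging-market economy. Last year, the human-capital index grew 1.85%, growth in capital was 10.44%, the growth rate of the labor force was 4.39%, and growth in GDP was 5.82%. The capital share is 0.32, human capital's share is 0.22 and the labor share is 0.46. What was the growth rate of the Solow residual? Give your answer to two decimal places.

Labor's share = 1 − 0.32 − 0.22 = 0.46.
Capital: 0.32 × 10.44 = 3.3408 pp.
The human-capital index: 0.22 × 1.85 = 0.407 pp.
The labor force: 0.46 × 4.39 = 2.0194 pp.
TFP growth = 5.82 − 5.7672 = 0.0528%.

0.05%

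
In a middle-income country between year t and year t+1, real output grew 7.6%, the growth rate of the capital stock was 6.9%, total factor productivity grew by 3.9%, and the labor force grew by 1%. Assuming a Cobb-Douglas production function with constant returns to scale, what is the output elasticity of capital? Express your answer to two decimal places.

gY = gA + α·gK + (1−α)·gL, so gY − gA − gL = α(gK − gL).
7.6 − 3.9 − 1 = α × (6.9 − 1).
2.7 = 5.9 α, so α = 0.4576.

α = 0.46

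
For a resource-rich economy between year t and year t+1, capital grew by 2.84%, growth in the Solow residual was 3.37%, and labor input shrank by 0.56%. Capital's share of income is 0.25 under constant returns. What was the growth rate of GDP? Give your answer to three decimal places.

Labor's share = 1 − 0.25 = 0.75.
Capital: 0.25 × 2.84 = 0.71 pp.
Labor input: 0.75 × (-0.56) = -0.42 pp.
Output growth = 3.37 + 0.29 = 3.66%.

GDP growth was 3.660%.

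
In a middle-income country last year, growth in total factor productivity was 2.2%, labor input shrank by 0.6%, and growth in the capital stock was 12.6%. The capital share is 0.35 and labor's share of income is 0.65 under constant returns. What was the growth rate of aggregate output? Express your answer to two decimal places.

Labor's share = 1 − 0.35 = 0.65.
The capital stock: 0.35 × 12.6 = 4.41 pp.
Labor input: 0.65 × (-0.6) = -0.39 pp.
Output growth = 2.2 + 4.02 = 6.22%.

Aggregate output growth was 6.22%.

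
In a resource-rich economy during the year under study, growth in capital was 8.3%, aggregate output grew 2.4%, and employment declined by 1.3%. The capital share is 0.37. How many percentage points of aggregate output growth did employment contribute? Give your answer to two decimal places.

Labor's share = 1 − 0.37 = 0.63.
Contribution = share × growth = 0.63 × (-1.3) = -0.819 pp.

-0.82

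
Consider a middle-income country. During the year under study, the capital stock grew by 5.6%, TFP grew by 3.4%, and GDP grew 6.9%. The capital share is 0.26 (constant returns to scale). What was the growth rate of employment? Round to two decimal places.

Labor's share = 1 − 0.26 = 0.74.
gY = gA + 0.26×5.6 + 0.74×g.
0.74×g = 6.9 − 3.4 − 1.456 = 2.044.
g = 2.044 / 0.74 = 2.7622%.

Employment grew 2.76%.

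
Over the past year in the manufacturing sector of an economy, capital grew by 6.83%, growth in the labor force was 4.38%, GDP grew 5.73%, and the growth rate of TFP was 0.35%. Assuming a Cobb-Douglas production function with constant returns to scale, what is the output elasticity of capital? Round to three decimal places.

gY = gA + α·gK + (1−α)·gL, so gY − gA − gL = α(gK − gL).
5.73 − 0.35 − 4.38 = α × (6.83 − 4.38).
1 = 2.45 α, so α = 0.40816.

The output elasticity of capital is 0.408.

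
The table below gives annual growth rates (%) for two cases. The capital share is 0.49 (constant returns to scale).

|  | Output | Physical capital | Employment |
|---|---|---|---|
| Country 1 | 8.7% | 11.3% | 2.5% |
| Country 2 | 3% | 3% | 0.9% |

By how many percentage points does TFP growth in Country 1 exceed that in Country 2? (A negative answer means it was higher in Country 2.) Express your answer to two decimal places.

Labor's share = 1 − 0.49 = 0.51.
Country 1: TFP = 8.7 − 5.537 − 1.275 = 1.888%.
Country 2: TFP = 3 − 1.47 − 0.459 = 1.071%.
Difference = 1.888 − (1.071) = 0.817 pp.

0.82 percentage points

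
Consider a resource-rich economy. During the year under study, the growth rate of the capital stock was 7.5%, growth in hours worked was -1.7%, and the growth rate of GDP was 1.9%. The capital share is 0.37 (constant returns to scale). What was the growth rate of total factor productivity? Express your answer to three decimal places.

0.196%

Labor's share = 1 − 0.37 = 0.63.
The capital stock: 0.37 × 7.5 = 2.775 pp.
Hours worked: 0.63 × (-1.7) = -1.071 pp.
TFP growth = 1.9 − 1.704 = 0.196%.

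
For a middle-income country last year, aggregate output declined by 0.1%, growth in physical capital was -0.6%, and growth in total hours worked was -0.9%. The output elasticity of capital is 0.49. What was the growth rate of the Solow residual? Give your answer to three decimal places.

Labor's share = 1 − 0.49 = 0.51.
Physical capital: 0.49 × (-0.6) = -0.294 pp.
Total hours worked: 0.51 × (-0.9) = -0.459 pp.
TFP growth = -0.1 + 0.753 = 0.653%.

0.653%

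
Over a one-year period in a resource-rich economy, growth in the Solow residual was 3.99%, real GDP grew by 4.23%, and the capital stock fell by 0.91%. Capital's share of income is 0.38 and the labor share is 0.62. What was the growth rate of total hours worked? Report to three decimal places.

0.945%

Labor's share = 1 − 0.38 = 0.62.
gY = gA + 0.38×(-0.91) + 0.62×g.
0.62×g = 4.23 − 3.99 + 0.3458 = 0.5858.
g = 0.5858 / 0.62 = 0.94484%.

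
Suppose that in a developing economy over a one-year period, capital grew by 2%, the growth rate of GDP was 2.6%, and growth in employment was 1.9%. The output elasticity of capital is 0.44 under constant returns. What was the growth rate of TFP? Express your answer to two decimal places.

Labor's share = 1 − 0.44 = 0.56.
Capital: 0.44 × 2 = 0.88 pp.
Employment: 0.56 × 1.9 = 1.064 pp.
TFP growth = 2.6 − 1.944 = 0.656%.

0.66%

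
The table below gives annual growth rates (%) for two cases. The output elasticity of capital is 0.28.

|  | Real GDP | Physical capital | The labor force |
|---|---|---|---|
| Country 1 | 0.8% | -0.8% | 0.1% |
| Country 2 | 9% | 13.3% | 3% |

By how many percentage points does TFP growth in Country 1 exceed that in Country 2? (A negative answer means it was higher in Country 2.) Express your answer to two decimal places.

-2.16 percentage points

Labor's share = 1 − 0.28 = 0.72.
Country 1: TFP = 0.8 + 0.224 − 0.072 = 0.952%.
Country 2: TFP = 9 − 3.724 − 2.16 = 3.116%.
Difference = 0.952 − (3.116) = -2.164 pp.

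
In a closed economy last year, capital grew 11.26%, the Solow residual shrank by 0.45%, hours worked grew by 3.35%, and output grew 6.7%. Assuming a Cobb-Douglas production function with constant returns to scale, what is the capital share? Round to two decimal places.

The capital share is 0.48.

gY = gA + α·gK + (1−α)·gL, so gY − gA − gL = α(gK − gL).
6.7 + 0.45 − 3.35 = α × (11.26 − 3.35).
3.8 = 7.91 α, so α = 0.4804.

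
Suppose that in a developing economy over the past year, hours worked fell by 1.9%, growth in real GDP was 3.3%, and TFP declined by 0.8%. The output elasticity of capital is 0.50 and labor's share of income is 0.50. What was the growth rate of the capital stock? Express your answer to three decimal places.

Labor's share = 1 − 0.5 = 0.5.
gY = gA + 0.5×(-1.9) + 0.5×g.
0.5×g = 3.3 + 0.8 + 0.95 = 5.05.
g = 5.05 / 0.5 = 10.1%.

The capital stock growth was 10.100%.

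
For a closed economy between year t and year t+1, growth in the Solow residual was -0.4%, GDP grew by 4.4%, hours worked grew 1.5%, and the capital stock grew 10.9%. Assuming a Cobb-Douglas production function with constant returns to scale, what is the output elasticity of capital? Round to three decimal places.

gY = gA + α·gK + (1−α)·gL, so gY − gA − gL = α(gK − gL).
4.4 + 0.4 − 1.5 = α × (10.9 − 1.5).
3.3 = 9.4 α, so α = 0.35106.

The output elasticity of capital is 0.351.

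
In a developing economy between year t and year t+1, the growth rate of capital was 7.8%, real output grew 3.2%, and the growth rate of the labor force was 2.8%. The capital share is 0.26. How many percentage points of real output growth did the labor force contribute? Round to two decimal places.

2.07

Labor's share = 1 − 0.26 = 0.74.
Contribution = share × growth = 0.74 × 2.8 = 2.072 pp.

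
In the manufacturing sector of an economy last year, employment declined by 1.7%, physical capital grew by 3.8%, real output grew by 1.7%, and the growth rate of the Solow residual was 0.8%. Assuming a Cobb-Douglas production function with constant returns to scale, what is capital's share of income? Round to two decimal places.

Capital's share of income is 0.47.

gY = gA + α·gK + (1−α)·gL, so gY − gA − gL = α(gK − gL).
1.7 − 0.8 + 1.7 = α × (3.8 − (-1.7)).
2.6 = 5.5 α, so α = 0.4727.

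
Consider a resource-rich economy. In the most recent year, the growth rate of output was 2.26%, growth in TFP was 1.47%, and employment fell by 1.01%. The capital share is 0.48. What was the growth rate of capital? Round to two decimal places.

Labor's share = 1 − 0.48 = 0.52.
gY = gA + 0.52×(-1.01) + 0.48×g.
0.48×g = 2.26 − 1.47 + 0.5252 = 1.3152.
g = 1.3152 / 0.48 = 2.74%.

2.74%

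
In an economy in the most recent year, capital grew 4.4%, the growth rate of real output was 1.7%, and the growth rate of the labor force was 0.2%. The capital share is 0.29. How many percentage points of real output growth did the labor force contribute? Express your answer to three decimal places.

0.142 pp

Labor's share = 1 − 0.29 = 0.71.
Contribution = share × growth = 0.71 × 0.2 = 0.142 pp.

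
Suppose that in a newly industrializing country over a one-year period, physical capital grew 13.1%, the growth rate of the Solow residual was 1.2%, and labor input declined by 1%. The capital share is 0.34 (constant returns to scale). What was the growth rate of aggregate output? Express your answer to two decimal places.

Labor's share = 1 − 0.34 = 0.66.
Physical capital: 0.34 × 13.1 = 4.454 pp.
Labor input: 0.66 × (-1) = -0.66 pp.
Output growth = 1.2 + 3.794 = 4.994%.

4.99%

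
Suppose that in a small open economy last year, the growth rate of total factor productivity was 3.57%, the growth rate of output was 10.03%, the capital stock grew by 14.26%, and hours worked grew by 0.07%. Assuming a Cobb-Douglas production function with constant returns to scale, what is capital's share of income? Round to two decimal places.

0.45

gY = gA + α·gK + (1−α)·gL, so gY − gA − gL = α(gK − gL).
10.03 − 3.57 − 0.07 = α × (14.26 − 0.07).
6.39 = 14.19 α, so α = 0.4503.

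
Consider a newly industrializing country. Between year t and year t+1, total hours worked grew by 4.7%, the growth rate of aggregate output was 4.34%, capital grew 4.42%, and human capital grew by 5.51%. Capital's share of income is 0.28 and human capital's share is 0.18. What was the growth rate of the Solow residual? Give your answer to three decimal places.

-0.427%

Labor's share = 1 − 0.28 − 0.18 = 0.54.
Capital: 0.28 × 4.42 = 1.2376 pp.
Human capital: 0.18 × 5.51 = 0.9918 pp.
Total hours worked: 0.54 × 4.7 = 2.538 pp.
TFP growth = 4.34 − 4.7674 = -0.4274%.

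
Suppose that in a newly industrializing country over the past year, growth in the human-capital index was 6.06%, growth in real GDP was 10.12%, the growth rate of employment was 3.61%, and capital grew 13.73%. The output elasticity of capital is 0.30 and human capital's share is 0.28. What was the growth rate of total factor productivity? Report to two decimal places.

2.79%

Labor's share = 1 − 0.3 − 0.28 = 0.42.
Capital: 0.3 × 13.73 = 4.119 pp.
The human-capital index: 0.28 × 6.06 = 1.6968 pp.
Employment: 0.42 × 3.61 = 1.5162 pp.
TFP growth = 10.12 − 7.332 = 2.788%.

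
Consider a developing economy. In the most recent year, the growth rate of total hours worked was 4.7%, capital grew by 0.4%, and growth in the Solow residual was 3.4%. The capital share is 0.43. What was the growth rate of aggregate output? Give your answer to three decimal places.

Labor's share = 1 − 0.43 = 0.57.
Capital: 0.43 × 0.4 = 0.172 pp.
Total hours worked: 0.57 × 4.7 = 2.679 pp.
Output growth = 3.4 + 2.851 = 6.251%.

Aggregate output grew 6.251%.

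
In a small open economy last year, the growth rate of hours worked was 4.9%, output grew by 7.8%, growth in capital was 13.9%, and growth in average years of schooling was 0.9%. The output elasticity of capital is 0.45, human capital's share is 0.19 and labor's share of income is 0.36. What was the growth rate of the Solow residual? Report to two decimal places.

-0.39%

Labor's share = 1 − 0.45 − 0.19 = 0.36.
Capital: 0.45 × 13.9 = 6.255 pp.
Average years of schooling: 0.19 × 0.9 = 0.171 pp.
Hours worked: 0.36 × 4.9 = 1.764 pp.
TFP growth = 7.8 − 8.19 = -0.39%.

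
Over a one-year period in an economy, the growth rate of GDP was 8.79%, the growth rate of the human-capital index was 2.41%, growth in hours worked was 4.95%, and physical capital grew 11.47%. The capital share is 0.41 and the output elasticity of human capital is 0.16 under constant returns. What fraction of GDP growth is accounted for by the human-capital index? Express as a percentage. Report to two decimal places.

The human-capital index contributed 0.16 × 2.41 = 0.3856 pp.
Share of growth = 0.3856 / 8.79 × 100 = 4.3868%.

4.39%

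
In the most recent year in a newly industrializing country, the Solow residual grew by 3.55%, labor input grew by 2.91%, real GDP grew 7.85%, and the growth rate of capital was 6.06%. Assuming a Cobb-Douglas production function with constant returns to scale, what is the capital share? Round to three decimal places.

α = 0.441

gY = gA + α·gK + (1−α)·gL, so gY − gA − gL = α(gK − gL).
7.85 − 3.55 − 2.91 = α × (6.06 − 2.91).
1.39 = 3.15 α, so α = 0.44127.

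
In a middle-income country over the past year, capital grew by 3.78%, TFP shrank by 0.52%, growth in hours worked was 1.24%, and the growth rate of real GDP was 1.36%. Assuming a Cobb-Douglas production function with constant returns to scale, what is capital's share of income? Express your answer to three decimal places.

gY = gA + α·gK + (1−α)·gL, so gY − gA − gL = α(gK − gL).
1.36 + 0.52 − 1.24 = α × (3.78 − 1.24).
0.64 = 2.54 α, so α = 0.25197.

α = 0.252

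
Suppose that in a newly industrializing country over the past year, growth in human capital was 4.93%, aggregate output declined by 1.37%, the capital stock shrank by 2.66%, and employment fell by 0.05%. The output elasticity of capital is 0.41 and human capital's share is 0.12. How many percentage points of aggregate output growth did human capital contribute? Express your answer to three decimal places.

Contribution = share × growth = 0.12 × 4.93 = 0.5916 pp.

0.592 percentage points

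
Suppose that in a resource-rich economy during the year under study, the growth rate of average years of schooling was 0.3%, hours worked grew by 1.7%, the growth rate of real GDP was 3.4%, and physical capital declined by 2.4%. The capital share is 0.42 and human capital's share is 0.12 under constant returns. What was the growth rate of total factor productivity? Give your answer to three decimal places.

Labor's share = 1 − 0.42 − 0.12 = 0.46.
Physical capital: 0.42 × (-2.4) = -1.008 pp.
Average years of schooling: 0.12 × 0.3 = 0.036 pp.
Hours worked: 0.46 × 1.7 = 0.782 pp.
TFP growth = 3.4 + 0.19 = 3.59%.

3.590%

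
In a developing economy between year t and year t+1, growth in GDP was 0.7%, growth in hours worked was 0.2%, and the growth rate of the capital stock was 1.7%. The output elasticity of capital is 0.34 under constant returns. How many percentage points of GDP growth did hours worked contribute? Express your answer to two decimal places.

Labor's share = 1 − 0.34 = 0.66.
Contribution = share × growth = 0.66 × 0.2 = 0.132 pp.

0.13 percentage points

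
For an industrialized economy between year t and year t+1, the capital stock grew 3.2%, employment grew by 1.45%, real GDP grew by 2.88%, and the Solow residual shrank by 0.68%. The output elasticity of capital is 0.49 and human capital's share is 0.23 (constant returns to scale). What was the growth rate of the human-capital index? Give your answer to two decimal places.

6.90%

Labor's share = 1 − 0.49 − 0.23 = 0.28.
gY = gA + 0.49×3.2 + 0.28×1.45 + 0.23×g.
0.23×g = 2.88 + 0.68 − 1.974 = 1.586.
g = 1.586 / 0.23 = 6.8957%.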